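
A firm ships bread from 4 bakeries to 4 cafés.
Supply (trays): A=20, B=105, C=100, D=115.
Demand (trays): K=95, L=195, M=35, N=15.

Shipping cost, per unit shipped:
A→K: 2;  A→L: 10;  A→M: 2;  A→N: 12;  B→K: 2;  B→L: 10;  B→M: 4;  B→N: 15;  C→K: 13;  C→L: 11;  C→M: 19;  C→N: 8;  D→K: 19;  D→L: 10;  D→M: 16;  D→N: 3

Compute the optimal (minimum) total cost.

A cheapest plan:
  A–M: 20 × 2 = 40
  B–K: 90 × 2 = 180
  B–M: 15 × 4 = 60
  C–K: 5 × 13 = 65
  C–L: 95 × 11 = 1045
  D–L: 100 × 10 = 1000
  D–N: 15 × 3 = 45
Total = 40 + 180 + 60 + 65 + 1045 + 1000 + 45 = 2435.

2435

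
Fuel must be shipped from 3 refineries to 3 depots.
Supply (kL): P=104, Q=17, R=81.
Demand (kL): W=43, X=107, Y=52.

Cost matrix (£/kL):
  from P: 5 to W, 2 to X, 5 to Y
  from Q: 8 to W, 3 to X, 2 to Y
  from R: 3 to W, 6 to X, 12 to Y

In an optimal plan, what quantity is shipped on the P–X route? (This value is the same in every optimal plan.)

Solving gives:
  P→X: 69 × £2 = £138
  P→Y: 35 × £5 = £175
  Q→Y: 17 × £2 = £34
  R→W: 43 × £3 = £129
  R→X: 38 × £6 = £228
Total cost = £704.
So P→X carries 69 kL.

69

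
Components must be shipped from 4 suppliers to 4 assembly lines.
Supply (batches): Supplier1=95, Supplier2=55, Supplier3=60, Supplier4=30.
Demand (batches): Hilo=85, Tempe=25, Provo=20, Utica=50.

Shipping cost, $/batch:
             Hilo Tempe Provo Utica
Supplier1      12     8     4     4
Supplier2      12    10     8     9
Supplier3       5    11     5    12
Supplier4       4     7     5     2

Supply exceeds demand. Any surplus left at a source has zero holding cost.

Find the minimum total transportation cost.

870

Optimal allocation:
  Supplier1 to Tempe: 25 × $8 = $200
  Supplier1 to Provo: 20 × $4 = $80
  Supplier1 to Utica: 45 × $4 = $180
  Supplier3 to Hilo: 60 × $5 = $300
  Supplier4 to Hilo: 25 × $4 = $100
  Supplier4 to Utica: 5 × $2 = $10
Total = 200 + 80 + 180 + 300 + 100 + 10 = $870.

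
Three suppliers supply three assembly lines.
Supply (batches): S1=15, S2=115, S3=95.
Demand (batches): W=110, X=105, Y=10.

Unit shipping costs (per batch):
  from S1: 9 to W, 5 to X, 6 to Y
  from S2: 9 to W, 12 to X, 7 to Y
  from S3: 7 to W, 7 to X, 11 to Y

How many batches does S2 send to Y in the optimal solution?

10

The minimum-cost plan:
  S1 to X: 15 batches
  S2 to W: 105 batches
  S2 to Y: 10 batches
  S3 to W: 5 batches
  S3 to X: 90 batches
Total cost = 1755.
So S2→Y carries 10 batches.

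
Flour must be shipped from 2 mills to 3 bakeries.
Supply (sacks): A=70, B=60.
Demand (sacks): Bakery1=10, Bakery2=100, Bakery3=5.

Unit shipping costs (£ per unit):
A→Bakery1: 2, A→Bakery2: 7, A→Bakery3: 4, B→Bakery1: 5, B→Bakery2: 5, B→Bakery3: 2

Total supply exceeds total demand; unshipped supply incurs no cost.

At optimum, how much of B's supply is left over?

Minimum-cost shipments:
  A->Bakery1: 10 × £2 = £20
  A->Bakery2: 40 × £7 = £280
  A->Bakery3: 5 × £4 = £20
  B->Bakery2: 60 × £5 = £300
Total cost = £620.
B ships 60 of its 60, leaving 0.

0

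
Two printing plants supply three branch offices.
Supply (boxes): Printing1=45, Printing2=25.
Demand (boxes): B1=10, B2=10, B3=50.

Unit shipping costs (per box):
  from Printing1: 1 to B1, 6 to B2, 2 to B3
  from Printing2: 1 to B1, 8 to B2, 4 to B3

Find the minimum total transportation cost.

200

An optimal shipping plan:
  Printing1->B2: 10 × 6 = 60
  Printing1->B3: 35 × 2 = 70
  Printing2->B1: 10 × 1 = 10
  Printing2->B3: 15 × 4 = 60
Total = 60 + 70 + 10 + 60 = 200.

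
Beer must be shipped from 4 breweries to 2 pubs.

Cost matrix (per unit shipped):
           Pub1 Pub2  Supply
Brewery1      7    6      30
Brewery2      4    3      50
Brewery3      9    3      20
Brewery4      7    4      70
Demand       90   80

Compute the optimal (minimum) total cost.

780

Optimal allocation:
  Brewery1–Pub1: 30 × 7 = 210
  Brewery2–Pub1: 50 × 4 = 200
  Brewery3–Pub2: 20 × 3 = 60
  Brewery4–Pub1: 10 × 7 = 70
  Brewery4–Pub2: 60 × 4 = 240
Total = 210 + 200 + 60 + 70 + 240 = 780.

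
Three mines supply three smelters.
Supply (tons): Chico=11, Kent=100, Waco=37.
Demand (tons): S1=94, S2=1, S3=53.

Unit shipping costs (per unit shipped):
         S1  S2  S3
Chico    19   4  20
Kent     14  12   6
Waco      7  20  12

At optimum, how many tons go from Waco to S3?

The minimum-cost plan:
  Chico to S1: 10 × 19 = 190
  Chico to S2: 1 × 4 = 4
  Kent to S1: 47 × 14 = 658
  Kent to S3: 53 × 6 = 318
  Waco to S1: 37 × 7 = 259
Total cost = 1429.
The route Waco→S3 is not used.

0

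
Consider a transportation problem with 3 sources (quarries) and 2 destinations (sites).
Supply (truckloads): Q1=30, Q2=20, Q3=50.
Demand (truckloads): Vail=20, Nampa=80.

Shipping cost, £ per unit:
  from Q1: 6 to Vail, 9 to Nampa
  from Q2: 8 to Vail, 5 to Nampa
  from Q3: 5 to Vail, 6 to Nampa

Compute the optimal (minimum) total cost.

An optimal shipping plan:
  Q1→Vail: 20 × £6 = £120
  Q1→Nampa: 10 × £9 = £90
  Q2→Nampa: 20 × £5 = £100
  Q3→Nampa: 50 × £6 = £300
Total = 120 + 90 + 100 + 300 = £610.

610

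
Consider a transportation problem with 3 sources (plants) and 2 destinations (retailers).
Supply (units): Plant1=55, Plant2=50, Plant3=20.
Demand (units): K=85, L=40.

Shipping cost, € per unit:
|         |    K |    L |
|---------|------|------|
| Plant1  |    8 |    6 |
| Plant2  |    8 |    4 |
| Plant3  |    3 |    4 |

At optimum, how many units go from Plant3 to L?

0

The minimum-cost plan:
  Plant1–K: 55 units
  Plant2–K: 10 units
  Plant2–L: 40 units
  Plant3–K: 20 units
Total cost = €740.
The route Plant3→L is not used.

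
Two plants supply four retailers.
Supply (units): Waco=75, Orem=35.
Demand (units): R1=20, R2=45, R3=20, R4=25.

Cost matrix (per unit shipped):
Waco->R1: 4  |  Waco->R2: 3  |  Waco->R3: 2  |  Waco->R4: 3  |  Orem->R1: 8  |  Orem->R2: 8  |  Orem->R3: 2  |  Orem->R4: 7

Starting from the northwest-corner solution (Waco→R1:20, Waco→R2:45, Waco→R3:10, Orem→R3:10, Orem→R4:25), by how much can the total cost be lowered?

Current plan cost = 20·4 + 45·3 + 10·2 + 10·2 + 25·7 = 430.
Optimal plan:
  Waco->R1: 20 units
  Waco->R2: 45 units
  Waco->R4: 10 units
  Orem->R3: 20 units
  Orem->R4: 15 units
Optimal cost = 390.
Saving = 430 − 390 = 40.

40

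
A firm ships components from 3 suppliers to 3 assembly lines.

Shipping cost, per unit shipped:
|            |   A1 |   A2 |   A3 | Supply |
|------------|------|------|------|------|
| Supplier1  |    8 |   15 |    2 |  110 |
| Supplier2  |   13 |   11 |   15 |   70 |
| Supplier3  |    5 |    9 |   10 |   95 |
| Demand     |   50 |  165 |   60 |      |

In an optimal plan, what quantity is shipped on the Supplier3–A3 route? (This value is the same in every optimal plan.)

Optimal shipments:
  Supplier1 to A1: 50 × 8 = 400
  Supplier1 to A3: 60 × 2 = 120
  Supplier2 to A2: 70 × 11 = 770
  Supplier3 to A2: 95 × 9 = 855
Total cost = 2145.
The route Supplier3→A3 is not used.

0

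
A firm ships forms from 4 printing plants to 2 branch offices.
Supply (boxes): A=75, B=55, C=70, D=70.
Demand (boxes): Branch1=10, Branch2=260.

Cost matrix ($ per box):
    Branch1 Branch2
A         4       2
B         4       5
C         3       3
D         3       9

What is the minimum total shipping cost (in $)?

One minimum-cost allocation:
  A->Branch2: 75 × $2 = $150
  B->Branch2: 55 × $5 = $275
  C->Branch2: 70 × $3 = $210
  D->Branch1: 10 × $3 = $30
  D->Branch2: 60 × $9 = $540
Total = 150 + 275 + 210 + 30 + 540 = $1205.
(Supply check: A ships 75; B ships 55; C ships 70; D ships 70.)

1205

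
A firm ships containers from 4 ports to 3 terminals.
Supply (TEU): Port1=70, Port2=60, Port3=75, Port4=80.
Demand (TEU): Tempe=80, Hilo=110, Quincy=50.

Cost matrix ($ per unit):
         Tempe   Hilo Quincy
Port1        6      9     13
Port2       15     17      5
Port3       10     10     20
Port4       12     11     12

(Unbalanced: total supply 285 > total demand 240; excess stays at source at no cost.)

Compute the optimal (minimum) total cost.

1915

An optimal shipping plan:
  Port1 to Tempe: 70 TEU
  Port2 to Quincy: 50 TEU
  Port3 to Tempe: 10 TEU
  Port3 to Hilo: 65 TEU
  Port4 to Hilo: 45 TEU
Total cost = $1915.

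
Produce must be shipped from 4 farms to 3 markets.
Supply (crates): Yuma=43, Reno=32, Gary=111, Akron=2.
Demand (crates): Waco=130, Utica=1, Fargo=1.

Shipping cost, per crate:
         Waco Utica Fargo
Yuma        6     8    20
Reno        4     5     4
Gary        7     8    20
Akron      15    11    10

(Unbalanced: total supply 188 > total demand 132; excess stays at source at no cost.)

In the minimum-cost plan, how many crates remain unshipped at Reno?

0

An optimal plan:
  Yuma–Waco: 43 × 6 = 258
  Reno–Waco: 30 × 4 = 120
  Reno–Utica: 1 × 5 = 5
  Reno–Fargo: 1 × 4 = 4
  Gary–Waco: 57 × 7 = 399
Total cost = 786.
Reno ships 32 of its 32, leaving 0.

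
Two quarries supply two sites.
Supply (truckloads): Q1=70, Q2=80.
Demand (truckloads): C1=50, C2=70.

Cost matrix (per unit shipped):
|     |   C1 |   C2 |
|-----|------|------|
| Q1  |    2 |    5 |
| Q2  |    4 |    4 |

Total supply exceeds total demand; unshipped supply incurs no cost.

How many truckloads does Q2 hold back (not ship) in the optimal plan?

An optimal plan:
  Q1→C1: 50 × 2 = 100
  Q2→C2: 70 × 4 = 280
Total cost = 380.
Q2 ships 70 of its 80, leaving 10.

10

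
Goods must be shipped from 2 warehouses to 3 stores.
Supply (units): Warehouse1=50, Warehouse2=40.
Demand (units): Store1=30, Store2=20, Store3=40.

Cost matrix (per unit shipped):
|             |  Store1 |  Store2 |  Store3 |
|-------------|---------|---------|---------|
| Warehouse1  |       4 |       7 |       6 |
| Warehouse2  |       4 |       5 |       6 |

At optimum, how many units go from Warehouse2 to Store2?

Optimal shipments:
  Warehouse1 to Store1: 30 × 4 = 120
  Warehouse1 to Store3: 20 × 6 = 120
  Warehouse2 to Store2: 20 × 5 = 100
  Warehouse2 to Store3: 20 × 6 = 120
Total cost = 460.
So Warehouse2→Store2 carries 20 units.

20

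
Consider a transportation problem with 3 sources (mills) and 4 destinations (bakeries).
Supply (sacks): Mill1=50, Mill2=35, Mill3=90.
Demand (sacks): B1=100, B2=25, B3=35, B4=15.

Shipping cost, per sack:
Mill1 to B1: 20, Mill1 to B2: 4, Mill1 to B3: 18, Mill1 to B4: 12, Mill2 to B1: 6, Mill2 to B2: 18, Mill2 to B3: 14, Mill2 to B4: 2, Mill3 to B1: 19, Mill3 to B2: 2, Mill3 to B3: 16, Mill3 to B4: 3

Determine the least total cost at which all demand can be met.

2150

Optimal allocation:
  Mill1 to B1: 50 × 20 = 1000
  Mill2 to B1: 35 × 6 = 210
  Mill3 to B1: 15 × 19 = 285
  Mill3 to B2: 25 × 2 = 50
  Mill3 to B3: 35 × 16 = 560
  Mill3 to B4: 15 × 3 = 45
Total = 1000 + 210 + 285 + 50 + 560 + 45 = 2150.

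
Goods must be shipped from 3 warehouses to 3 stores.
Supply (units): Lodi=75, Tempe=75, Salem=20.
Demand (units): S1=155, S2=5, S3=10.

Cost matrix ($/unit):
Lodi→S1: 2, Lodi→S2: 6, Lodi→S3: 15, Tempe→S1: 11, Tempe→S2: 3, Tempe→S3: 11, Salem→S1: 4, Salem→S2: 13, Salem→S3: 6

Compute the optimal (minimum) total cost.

1015

Optimal allocation:
  Lodi to S1: 75 × $2 = $150
  Tempe to S1: 60 × $11 = $660
  Tempe to S2: 5 × $3 = $15
  Tempe to S3: 10 × $11 = $110
  Salem to S1: 20 × $4 = $80
Total = 150 + 660 + 15 + 110 + 80 = $1015.
(Supply check: Lodi ships 75; Tempe ships 75; Salem ships 20.)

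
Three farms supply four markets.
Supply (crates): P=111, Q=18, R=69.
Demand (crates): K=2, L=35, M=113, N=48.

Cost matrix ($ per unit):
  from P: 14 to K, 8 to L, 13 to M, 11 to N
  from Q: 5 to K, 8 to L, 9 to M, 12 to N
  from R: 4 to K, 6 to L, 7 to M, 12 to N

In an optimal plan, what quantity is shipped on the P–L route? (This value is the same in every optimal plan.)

35

The minimum-cost plan:
  P to L: 35 × $8 = $280
  P to M: 28 × $13 = $364
  P to N: 48 × $11 = $528
  Q to K: 2 × $5 = $10
  Q to M: 16 × $9 = $144
  R to M: 69 × $7 = $483
Total cost = $1809.
So P→L carries 35 crates.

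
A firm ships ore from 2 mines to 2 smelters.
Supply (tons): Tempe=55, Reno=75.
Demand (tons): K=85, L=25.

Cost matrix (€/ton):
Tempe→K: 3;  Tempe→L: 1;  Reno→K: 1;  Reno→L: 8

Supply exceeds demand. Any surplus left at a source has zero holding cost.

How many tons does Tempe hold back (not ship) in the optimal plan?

20

An optimal plan:
  Tempe–K: 10 × €3 = €30
  Tempe–L: 25 × €1 = €25
  Reno–K: 75 × €1 = €75
Total cost = €130.
Tempe ships 35 of its 55, leaving 20.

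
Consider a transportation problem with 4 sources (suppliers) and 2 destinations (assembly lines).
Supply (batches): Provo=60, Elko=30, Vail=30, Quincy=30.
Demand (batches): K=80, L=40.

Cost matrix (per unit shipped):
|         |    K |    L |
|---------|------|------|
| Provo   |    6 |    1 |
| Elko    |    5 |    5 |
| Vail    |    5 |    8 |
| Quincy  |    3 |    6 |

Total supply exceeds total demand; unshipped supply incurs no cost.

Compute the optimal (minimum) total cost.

An optimal shipping plan:
  Provo->L: 40 × 1 = 40
  Elko->K: 20 × 5 = 100
  Vail->K: 30 × 5 = 150
  Quincy->K: 30 × 3 = 90
Total = 40 + 100 + 150 + 90 = 380.
(Supply check: Provo ships 40; Elko ships 20; Vail ships 30; Quincy ships 30.)

380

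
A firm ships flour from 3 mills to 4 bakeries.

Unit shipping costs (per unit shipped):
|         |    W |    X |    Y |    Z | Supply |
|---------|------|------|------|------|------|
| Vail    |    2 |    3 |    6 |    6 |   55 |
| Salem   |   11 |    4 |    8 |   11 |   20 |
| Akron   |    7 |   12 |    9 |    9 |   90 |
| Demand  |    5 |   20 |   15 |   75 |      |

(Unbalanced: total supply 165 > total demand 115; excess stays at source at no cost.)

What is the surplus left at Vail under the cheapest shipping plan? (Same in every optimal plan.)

An optimal plan:
  Vail→W: 5 × 2 = 10
  Vail→Y: 15 × 6 = 90
  Vail→Z: 35 × 6 = 210
  Salem→X: 20 × 4 = 80
  Akron→Z: 40 × 9 = 360
Total cost = 750.
Vail ships 55 of its 55, leaving 0.

0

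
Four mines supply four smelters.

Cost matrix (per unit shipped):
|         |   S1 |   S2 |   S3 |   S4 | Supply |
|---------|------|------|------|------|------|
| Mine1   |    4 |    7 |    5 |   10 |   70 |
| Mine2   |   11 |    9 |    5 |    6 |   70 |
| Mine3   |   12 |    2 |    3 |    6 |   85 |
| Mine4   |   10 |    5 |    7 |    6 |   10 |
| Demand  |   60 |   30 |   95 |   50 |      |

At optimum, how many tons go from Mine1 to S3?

10

Solving gives:
  Mine1->S1: 60 × 4 = 240
  Mine1->S3: 10 × 5 = 50
  Mine2->S3: 30 × 5 = 150
  Mine2->S4: 40 × 6 = 240
  Mine3->S2: 30 × 2 = 60
  Mine3->S3: 55 × 3 = 165
  Mine4->S4: 10 × 6 = 60
Total cost = 965.
So Mine1→S3 carries 10 tons.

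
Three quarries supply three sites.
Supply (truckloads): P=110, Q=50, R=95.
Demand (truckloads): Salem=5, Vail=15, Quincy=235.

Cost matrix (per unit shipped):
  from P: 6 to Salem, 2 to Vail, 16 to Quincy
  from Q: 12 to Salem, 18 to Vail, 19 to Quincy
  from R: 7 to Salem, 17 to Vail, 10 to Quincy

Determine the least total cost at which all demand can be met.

3400

An optimal shipping plan:
  P→Salem: 5 × 6 = 30
  P→Vail: 15 × 2 = 30
  P→Quincy: 90 × 16 = 1440
  Q→Quincy: 50 × 19 = 950
  R→Quincy: 95 × 10 = 950
Total = 30 + 30 + 1440 + 950 + 950 = 3400.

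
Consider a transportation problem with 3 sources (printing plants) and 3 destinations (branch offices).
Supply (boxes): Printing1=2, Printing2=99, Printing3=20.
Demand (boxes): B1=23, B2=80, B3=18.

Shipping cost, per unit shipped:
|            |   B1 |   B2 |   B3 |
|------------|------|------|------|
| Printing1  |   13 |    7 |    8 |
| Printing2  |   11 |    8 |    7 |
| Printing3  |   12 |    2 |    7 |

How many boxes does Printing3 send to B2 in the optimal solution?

Optimal shipments:
  Printing1–B2: 2 × 7 = 14
  Printing2–B1: 23 × 11 = 253
  Printing2–B2: 58 × 8 = 464
  Printing2–B3: 18 × 7 = 126
  Printing3–B2: 20 × 2 = 40
Total cost = 897.
So Printing3→B2 carries 20 boxes.

20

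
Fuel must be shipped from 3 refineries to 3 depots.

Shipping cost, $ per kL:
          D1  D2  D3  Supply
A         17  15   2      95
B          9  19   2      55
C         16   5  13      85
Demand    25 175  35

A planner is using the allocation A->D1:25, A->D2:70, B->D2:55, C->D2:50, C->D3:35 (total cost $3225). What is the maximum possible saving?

1155

Current plan cost = 25·17 + 70·15 + 55·19 + 50·5 + 35·13 = $3225.
Optimal plan:
  A to D2: 90 kL
  A to D3: 5 kL
  B to D1: 25 kL
  B to D3: 30 kL
  C to D2: 85 kL
Optimal cost = $2070.
Saving = 3225 − 2070 = $1155.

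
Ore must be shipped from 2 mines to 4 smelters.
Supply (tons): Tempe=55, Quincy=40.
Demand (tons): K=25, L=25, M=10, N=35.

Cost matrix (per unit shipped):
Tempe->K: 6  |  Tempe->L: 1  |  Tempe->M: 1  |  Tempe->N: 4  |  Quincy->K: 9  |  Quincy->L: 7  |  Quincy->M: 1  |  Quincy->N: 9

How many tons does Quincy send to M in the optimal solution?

The minimum-cost plan:
  Tempe to L: 25 × 1 = 25
  Tempe to N: 30 × 4 = 120
  Quincy to K: 25 × 9 = 225
  Quincy to M: 10 × 1 = 10
  Quincy to N: 5 × 9 = 45
Total cost = 425.
So Quincy→M carries 10 tons.

10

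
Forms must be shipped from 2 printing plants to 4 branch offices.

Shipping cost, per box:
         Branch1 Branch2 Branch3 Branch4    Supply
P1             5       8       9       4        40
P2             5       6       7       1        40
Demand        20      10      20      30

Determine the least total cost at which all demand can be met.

An optimal shipping plan:
  P1→Branch1: 20 boxes
  P1→Branch2: 10 boxes
  P1→Branch3: 10 boxes
  P2→Branch3: 10 boxes
  P2→Branch4: 30 boxes
Total cost = 370.
(Supply check: P1 ships 40; P2 ships 40.)

370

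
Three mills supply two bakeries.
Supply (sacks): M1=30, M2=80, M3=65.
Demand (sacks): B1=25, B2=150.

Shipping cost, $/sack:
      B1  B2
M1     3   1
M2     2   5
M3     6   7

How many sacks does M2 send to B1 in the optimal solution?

25

The minimum-cost plan:
  M1->B2: 30 × $1 = $30
  M2->B1: 25 × $2 = $50
  M2->B2: 55 × $5 = $275
  M3->B2: 65 × $7 = $455
Total cost = $810.
So M2→B1 carries 25 sacks.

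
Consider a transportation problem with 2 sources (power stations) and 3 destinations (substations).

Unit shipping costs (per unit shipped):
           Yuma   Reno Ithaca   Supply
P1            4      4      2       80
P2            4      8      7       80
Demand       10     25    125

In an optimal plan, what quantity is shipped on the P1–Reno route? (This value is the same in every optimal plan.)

Optimal shipments:
  P1→Ithaca: 80 × 2 = 160
  P2→Yuma: 10 × 4 = 40
  P2→Reno: 25 × 8 = 200
  P2→Ithaca: 45 × 7 = 315
Total cost = 715.
The route P1→Reno is not used.

0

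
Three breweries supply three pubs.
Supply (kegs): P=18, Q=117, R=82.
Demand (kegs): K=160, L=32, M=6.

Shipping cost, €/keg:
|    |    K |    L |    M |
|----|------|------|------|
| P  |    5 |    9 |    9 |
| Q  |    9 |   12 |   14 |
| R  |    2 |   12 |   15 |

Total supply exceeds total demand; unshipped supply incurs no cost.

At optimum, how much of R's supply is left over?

0

An optimal plan:
  P to K: 12 × €5 = €60
  P to M: 6 × €9 = €54
  Q to K: 66 × €9 = €594
  Q to L: 32 × €12 = €384
  R to K: 82 × €2 = €164
Total cost = €1256.
R ships 82 of its 82, leaving 0.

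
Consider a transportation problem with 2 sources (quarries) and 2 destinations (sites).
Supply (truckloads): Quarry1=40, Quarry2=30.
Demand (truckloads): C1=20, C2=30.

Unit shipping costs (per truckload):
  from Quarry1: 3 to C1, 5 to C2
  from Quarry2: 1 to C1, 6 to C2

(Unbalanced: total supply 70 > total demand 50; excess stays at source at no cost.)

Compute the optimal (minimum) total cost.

170

Optimal allocation:
  Quarry1->C2: 30 × 5 = 150
  Quarry2->C1: 20 × 1 = 20
Total = 150 + 20 = 170.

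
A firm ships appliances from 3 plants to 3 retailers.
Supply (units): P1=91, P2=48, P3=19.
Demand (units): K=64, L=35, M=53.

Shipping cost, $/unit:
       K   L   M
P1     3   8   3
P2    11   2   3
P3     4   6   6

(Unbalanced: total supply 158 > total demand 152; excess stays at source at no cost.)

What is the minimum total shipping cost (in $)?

One minimum-cost allocation:
  P1–K: 51 units
  P1–M: 40 units
  P2–L: 35 units
  P2–M: 13 units
  P3–K: 13 units
Total cost = $434.
(Supply check: P1 ships 91; P2 ships 48; P3 ships 13.)

434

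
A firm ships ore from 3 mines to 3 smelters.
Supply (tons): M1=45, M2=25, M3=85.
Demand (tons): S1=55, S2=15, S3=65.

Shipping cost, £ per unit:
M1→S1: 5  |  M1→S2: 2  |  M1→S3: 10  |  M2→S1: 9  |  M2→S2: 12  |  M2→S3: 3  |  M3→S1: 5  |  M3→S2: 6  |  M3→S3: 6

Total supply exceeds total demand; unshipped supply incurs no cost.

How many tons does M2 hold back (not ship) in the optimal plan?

An optimal plan:
  M1->S1: 10 × £5 = £50
  M1->S2: 15 × £2 = £30
  M2->S3: 25 × £3 = £75
  M3->S1: 45 × £5 = £225
  M3->S3: 40 × £6 = £240
Total cost = £620.
M2 ships 25 of its 25, leaving 0.

0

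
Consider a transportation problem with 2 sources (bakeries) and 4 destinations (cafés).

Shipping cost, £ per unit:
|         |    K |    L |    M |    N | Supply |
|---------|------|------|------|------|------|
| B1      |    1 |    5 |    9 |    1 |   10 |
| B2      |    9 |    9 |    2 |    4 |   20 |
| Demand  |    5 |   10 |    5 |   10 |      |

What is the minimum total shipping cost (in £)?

An optimal shipping plan:
  B1 to K: 5 × £1 = £5
  B1 to L: 5 × £5 = £25
  B2 to L: 5 × £9 = £45
  B2 to M: 5 × £2 = £10
  B2 to N: 10 × £4 = £40
Total = 5 + 25 + 45 + 10 + 40 = £125.

125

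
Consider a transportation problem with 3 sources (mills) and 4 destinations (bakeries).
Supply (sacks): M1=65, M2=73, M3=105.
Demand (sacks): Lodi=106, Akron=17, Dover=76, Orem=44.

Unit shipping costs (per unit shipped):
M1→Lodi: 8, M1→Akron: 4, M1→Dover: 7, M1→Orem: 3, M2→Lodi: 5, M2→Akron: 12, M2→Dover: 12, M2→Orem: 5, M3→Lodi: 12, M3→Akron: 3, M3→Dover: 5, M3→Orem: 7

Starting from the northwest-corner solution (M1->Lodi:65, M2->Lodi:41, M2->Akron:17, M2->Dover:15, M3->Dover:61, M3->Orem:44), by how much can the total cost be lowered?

Current plan cost = 65·8 + 41·5 + 17·12 + 15·12 + 61·5 + 44·7 = 1722.
Optimal plan:
  M1–Lodi: 21 sacks
  M1–Orem: 44 sacks
  M2–Lodi: 73 sacks
  M3–Lodi: 12 sacks
  M3–Akron: 17 sacks
  M3–Dover: 76 sacks
Optimal cost = 1240.
Saving = 1722 − 1240 = 482.

482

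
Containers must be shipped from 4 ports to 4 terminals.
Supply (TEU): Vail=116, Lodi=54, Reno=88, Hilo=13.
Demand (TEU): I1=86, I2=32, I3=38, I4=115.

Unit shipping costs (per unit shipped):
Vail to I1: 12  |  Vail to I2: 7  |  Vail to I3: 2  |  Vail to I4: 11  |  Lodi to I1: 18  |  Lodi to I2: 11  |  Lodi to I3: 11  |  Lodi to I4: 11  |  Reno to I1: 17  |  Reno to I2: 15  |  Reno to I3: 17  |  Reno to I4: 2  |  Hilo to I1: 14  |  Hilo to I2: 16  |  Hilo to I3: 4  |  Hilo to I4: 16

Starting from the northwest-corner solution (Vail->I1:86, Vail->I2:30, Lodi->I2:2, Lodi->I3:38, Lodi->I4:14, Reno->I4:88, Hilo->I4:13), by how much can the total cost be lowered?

Current plan cost = 86·12 + 30·7 + 2·11 + 38·11 + 14·11 + 88·2 + 13·16 = 2220.
Optimal plan:
  Vail→I1: 86 TEU
  Vail→I2: 5 TEU
  Vail→I3: 25 TEU
  Lodi→I2: 27 TEU
  Lodi→I4: 27 TEU
  Reno→I4: 88 TEU
  Hilo→I3: 13 TEU
Optimal cost = 1939.
Saving = 2220 − 1939 = 281.

281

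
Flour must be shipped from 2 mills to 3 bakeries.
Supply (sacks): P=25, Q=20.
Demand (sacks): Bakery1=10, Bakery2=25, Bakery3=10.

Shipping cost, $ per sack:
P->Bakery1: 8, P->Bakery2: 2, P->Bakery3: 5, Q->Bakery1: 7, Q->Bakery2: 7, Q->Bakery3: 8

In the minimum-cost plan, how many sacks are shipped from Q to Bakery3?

The minimum-cost plan:
  P->Bakery2: 25 sacks
  Q->Bakery1: 10 sacks
  Q->Bakery3: 10 sacks
Total cost = $200.
So Q→Bakery3 carries 10 sacks.

10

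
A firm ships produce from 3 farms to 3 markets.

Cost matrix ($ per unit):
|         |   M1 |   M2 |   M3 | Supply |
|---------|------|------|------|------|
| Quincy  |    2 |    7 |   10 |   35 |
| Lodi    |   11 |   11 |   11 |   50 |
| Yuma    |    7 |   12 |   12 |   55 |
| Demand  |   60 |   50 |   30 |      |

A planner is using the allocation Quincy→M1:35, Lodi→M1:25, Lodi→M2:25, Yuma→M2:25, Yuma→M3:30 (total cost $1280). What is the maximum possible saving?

Current plan cost = 35·2 + 25·11 + 25·11 + 25·12 + 30·12 = $1280.
Optimal plan:
  Quincy to M1: 5 × $2 = $10
  Quincy to M2: 30 × $7 = $210
  Lodi to M2: 20 × $11 = $220
  Lodi to M3: 30 × $11 = $330
  Yuma to M1: 55 × $7 = $385
Optimal cost = $1155.
Saving = 1280 − 1155 = $125.

125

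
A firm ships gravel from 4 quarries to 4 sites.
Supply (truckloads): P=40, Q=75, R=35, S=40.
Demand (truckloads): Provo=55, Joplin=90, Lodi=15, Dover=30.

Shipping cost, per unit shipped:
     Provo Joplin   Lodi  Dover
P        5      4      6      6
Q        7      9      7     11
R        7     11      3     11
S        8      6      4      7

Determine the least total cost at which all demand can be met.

One minimum-cost allocation:
  P->Joplin: 40 × 4 = 160
  Q->Provo: 35 × 7 = 245
  Q->Joplin: 40 × 9 = 360
  R->Provo: 20 × 7 = 140
  R->Lodi: 15 × 3 = 45
  S->Joplin: 10 × 6 = 60
  S->Dover: 30 × 7 = 210
Total = 160 + 245 + 360 + 140 + 45 + 60 + 210 = 1220.

1220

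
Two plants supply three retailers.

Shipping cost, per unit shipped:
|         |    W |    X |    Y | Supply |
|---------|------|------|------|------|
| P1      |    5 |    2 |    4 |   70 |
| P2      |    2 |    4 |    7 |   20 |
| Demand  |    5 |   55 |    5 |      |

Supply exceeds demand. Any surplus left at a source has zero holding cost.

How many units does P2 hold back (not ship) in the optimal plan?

15

An optimal plan:
  P1 to X: 55 × 2 = 110
  P1 to Y: 5 × 4 = 20
  P2 to W: 5 × 2 = 10
Total cost = 140.
P2 ships 5 of its 20, leaving 15.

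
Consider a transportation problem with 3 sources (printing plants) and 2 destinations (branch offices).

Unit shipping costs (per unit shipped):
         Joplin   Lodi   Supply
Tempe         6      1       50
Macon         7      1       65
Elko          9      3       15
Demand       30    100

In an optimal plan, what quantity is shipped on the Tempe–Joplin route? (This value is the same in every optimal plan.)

The minimum-cost plan:
  Tempe–Joplin: 30 × 6 = 180
  Tempe–Lodi: 20 × 1 = 20
  Macon–Lodi: 65 × 1 = 65
  Elko–Lodi: 15 × 3 = 45
Total cost = 310.
So Tempe→Joplin carries 30 boxes.

30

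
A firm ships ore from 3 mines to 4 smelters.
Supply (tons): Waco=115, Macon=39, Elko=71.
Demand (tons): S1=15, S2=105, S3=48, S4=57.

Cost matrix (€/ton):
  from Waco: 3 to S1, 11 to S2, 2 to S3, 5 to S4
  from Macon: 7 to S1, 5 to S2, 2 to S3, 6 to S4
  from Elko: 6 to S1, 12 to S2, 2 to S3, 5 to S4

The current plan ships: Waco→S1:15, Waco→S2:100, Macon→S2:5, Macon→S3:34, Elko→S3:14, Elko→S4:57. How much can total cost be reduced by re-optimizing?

204

Current plan cost = 15·3 + 100·11 + 5·5 + 34·2 + 14·2 + 57·5 = €1551.
Optimal plan:
  Waco->S1: 15 × €3 = €45
  Waco->S2: 66 × €11 = €726
  Waco->S4: 34 × €5 = €170
  Macon->S2: 39 × €5 = €195
  Elko->S3: 48 × €2 = €96
  Elko->S4: 23 × €5 = €115
Optimal cost = €1347.
Saving = 1551 − 1347 = €204.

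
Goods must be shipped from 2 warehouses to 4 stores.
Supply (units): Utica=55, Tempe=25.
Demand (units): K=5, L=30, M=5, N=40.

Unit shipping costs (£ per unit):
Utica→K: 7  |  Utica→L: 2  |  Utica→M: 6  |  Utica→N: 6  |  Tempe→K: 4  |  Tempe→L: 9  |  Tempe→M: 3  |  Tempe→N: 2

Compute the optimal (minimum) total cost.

265

Optimal allocation:
  Utica to K: 5 × £7 = £35
  Utica to L: 30 × £2 = £60
  Utica to M: 5 × £6 = £30
  Utica to N: 15 × £6 = £90
  Tempe to N: 25 × £2 = £50
Total = 35 + 60 + 30 + 90 + 50 = £265.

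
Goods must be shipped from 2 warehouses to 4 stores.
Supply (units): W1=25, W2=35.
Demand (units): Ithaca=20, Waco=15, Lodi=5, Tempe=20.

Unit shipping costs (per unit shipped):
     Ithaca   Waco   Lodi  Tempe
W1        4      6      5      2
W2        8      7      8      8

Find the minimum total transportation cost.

325

Optimal allocation:
  W1→Ithaca: 5 units
  W1→Tempe: 20 units
  W2→Ithaca: 15 units
  W2→Waco: 15 units
  W2→Lodi: 5 units
Total cost = 325.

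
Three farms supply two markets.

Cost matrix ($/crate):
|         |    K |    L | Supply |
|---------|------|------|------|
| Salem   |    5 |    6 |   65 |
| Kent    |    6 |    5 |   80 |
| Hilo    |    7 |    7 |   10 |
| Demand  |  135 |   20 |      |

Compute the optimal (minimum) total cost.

855

One minimum-cost allocation:
  Salem->K: 65 × $5 = $325
  Kent->K: 60 × $6 = $360
  Kent->L: 20 × $5 = $100
  Hilo->K: 10 × $7 = $70
Total = 325 + 360 + 100 + 70 = $855.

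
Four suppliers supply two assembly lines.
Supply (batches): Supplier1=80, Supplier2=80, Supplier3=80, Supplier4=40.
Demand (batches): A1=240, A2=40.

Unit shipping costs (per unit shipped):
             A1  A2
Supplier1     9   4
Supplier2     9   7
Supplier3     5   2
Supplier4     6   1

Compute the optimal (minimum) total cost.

An optimal shipping plan:
  Supplier1–A1: 40 × 9 = 360
  Supplier1–A2: 40 × 4 = 160
  Supplier2–A1: 80 × 9 = 720
  Supplier3–A1: 80 × 5 = 400
  Supplier4–A1: 40 × 6 = 240
Total = 360 + 160 + 720 + 400 + 240 = 1880.

1880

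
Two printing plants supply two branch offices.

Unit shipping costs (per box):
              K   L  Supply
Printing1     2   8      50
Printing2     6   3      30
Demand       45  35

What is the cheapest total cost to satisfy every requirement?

220

A cheapest plan:
  Printing1->K: 45 × 2 = 90
  Printing1->L: 5 × 8 = 40
  Printing2->L: 30 × 3 = 90
Total = 90 + 40 + 90 = 220.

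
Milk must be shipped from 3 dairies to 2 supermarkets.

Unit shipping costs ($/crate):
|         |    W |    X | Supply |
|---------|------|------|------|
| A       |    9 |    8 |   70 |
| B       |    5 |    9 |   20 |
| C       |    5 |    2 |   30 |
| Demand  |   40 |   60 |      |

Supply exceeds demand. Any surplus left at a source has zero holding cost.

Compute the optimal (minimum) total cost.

One minimum-cost allocation:
  A->W: 20 crates
  A->X: 30 crates
  B->W: 20 crates
  C->X: 30 crates
Total cost = $580.
(Supply check: A ships 50; B ships 20; C ships 30.)

580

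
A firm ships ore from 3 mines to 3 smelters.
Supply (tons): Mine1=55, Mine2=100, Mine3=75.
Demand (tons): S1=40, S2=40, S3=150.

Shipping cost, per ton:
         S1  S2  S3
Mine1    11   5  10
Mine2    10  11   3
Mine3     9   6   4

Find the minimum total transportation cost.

One minimum-cost allocation:
  Mine1→S1: 15 × 11 = 165
  Mine1→S2: 40 × 5 = 200
  Mine2→S3: 100 × 3 = 300
  Mine3→S1: 25 × 9 = 225
  Mine3→S3: 50 × 4 = 200
Total = 165 + 200 + 300 + 225 + 200 = 1090.

1090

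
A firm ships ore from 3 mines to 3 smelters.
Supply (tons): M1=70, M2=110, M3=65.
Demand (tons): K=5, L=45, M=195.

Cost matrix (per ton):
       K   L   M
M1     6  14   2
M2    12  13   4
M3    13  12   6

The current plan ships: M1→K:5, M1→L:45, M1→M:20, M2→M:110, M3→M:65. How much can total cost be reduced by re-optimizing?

Current plan cost = 5·6 + 45·14 + 20·2 + 110·4 + 65·6 = 1530.
Optimal plan:
  M1 to K: 5 tons
  M1 to M: 65 tons
  M2 to M: 110 tons
  M3 to L: 45 tons
  M3 to M: 20 tons
Optimal cost = 1260.
Saving = 1530 − 1260 = 270.

270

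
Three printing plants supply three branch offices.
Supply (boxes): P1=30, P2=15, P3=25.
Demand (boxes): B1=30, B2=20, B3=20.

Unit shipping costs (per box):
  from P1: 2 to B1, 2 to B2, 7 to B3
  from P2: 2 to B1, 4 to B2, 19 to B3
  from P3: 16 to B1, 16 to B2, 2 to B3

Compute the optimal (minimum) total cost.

210

An optimal shipping plan:
  P1–B1: 10 × 2 = 20
  P1–B2: 20 × 2 = 40
  P2–B1: 15 × 2 = 30
  P3–B1: 5 × 16 = 80
  P3–B3: 20 × 2 = 40
Total = 20 + 40 + 30 + 80 + 40 = 210.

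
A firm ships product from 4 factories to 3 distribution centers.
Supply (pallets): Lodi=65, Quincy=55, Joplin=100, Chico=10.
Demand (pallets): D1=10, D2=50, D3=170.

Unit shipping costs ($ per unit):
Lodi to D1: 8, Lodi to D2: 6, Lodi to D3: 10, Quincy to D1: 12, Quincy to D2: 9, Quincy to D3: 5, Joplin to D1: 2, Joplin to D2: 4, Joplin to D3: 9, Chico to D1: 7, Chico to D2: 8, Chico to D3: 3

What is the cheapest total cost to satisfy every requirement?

1535

Optimal allocation:
  Lodi to D3: 65 × $10 = $650
  Quincy to D3: 55 × $5 = $275
  Joplin to D1: 10 × $2 = $20
  Joplin to D2: 50 × $4 = $200
  Joplin to D3: 40 × $9 = $360
  Chico to D3: 10 × $3 = $30
Total = 650 + 275 + 20 + 200 + 360 + 30 = $1535.
(Supply check: Lodi ships 65; Quincy ships 55; Joplin ships 100; Chico ships 10.)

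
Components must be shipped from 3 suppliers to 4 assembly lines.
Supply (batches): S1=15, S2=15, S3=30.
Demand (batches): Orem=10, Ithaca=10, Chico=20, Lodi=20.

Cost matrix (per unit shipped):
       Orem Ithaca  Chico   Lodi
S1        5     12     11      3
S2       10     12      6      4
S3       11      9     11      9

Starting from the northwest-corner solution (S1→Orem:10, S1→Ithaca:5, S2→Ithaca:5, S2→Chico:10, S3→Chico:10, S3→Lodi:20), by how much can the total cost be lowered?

85

Current plan cost = 10·5 + 5·12 + 5·12 + 10·6 + 10·11 + 20·9 = 520.
Optimal plan:
  S1→Lodi: 15 batches
  S2→Chico: 10 batches
  S2→Lodi: 5 batches
  S3→Orem: 10 batches
  S3→Ithaca: 10 batches
  S3→Chico: 10 batches
Optimal cost = 435.
Saving = 520 − 435 = 85.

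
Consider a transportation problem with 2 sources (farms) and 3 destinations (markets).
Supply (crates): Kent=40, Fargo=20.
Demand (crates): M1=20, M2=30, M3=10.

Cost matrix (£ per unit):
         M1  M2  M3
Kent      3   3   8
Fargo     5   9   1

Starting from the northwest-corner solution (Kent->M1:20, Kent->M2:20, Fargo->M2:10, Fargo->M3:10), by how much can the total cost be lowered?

40

Current plan cost = 20·3 + 20·3 + 10·9 + 10·1 = £220.
Optimal plan:
  Kent->M1: 10 × £3 = £30
  Kent->M2: 30 × £3 = £90
  Fargo->M1: 10 × £5 = £50
  Fargo->M3: 10 × £1 = £10
Optimal cost = £180.
Saving = 220 − 180 = £40.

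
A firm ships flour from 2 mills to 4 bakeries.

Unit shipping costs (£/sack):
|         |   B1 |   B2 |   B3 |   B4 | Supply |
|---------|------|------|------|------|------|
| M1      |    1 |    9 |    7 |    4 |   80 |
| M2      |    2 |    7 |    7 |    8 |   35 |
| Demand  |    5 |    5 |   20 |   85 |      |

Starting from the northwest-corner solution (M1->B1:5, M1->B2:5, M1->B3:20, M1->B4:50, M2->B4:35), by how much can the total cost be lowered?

Current plan cost = 5·1 + 5·9 + 20·7 + 50·4 + 35·8 = £670.
Optimal plan:
  M1→B4: 80 × £4 = £320
  M2→B1: 5 × £2 = £10
  M2→B2: 5 × £7 = £35
  M2→B3: 20 × £7 = £140
  M2→B4: 5 × £8 = £40
Optimal cost = £545.
Saving = 670 − 545 = £125.

125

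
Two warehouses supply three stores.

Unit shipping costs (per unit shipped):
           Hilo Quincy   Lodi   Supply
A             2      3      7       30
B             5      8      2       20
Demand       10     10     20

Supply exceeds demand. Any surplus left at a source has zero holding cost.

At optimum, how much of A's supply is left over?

10

Minimum-cost shipments:
  A→Hilo: 10 units
  A→Quincy: 10 units
  B→Lodi: 20 units
Total cost = 90.
A ships 20 of its 30, leaving 10.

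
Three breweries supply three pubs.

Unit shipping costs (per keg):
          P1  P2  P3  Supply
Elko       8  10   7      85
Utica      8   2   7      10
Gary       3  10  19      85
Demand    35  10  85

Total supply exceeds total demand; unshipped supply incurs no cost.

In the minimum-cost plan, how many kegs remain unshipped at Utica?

0

Minimum-cost shipments:
  Elko->P3: 85 × 7 = 595
  Utica->P2: 10 × 2 = 20
  Gary->P1: 35 × 3 = 105
Total cost = 720.
Utica ships 10 of its 10, leaving 0.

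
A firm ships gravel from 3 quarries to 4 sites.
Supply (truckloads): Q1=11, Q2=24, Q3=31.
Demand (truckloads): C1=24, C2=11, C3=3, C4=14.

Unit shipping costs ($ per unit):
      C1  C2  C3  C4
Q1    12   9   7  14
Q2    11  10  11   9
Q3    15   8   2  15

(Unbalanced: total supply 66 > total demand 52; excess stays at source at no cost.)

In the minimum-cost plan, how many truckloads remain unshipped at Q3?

14

An optimal plan:
  Q1->C1: 11 × $12 = $132
  Q2->C1: 10 × $11 = $110
  Q2->C4: 14 × $9 = $126
  Q3->C1: 3 × $15 = $45
  Q3->C2: 11 × $8 = $88
  Q3->C3: 3 × $2 = $6
Total cost = $507.
Q3 ships 17 of its 31, leaving 14.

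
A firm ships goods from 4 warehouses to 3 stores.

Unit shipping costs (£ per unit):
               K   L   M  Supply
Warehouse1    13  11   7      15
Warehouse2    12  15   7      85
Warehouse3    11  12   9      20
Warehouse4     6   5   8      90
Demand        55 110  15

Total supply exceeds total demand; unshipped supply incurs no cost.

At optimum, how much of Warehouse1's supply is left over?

An optimal plan:
  Warehouse1→L: 15 × £11 = £165
  Warehouse2→K: 40 × £12 = £480
  Warehouse2→M: 15 × £7 = £105
  Warehouse3→K: 15 × £11 = £165
  Warehouse3→L: 5 × £12 = £60
  Warehouse4→L: 90 × £5 = £450
Total cost = £1425.
Warehouse1 ships 15 of its 15, leaving 0.

0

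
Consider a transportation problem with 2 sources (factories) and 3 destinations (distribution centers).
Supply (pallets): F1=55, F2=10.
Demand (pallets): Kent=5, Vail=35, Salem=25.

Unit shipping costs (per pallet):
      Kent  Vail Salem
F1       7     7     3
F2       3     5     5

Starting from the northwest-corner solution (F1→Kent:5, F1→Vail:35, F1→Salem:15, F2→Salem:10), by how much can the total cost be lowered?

Current plan cost = 5·7 + 35·7 + 15·3 + 10·5 = 375.
Optimal plan:
  F1->Vail: 30 × 7 = 210
  F1->Salem: 25 × 3 = 75
  F2->Kent: 5 × 3 = 15
  F2->Vail: 5 × 5 = 25
Optimal cost = 325.
Saving = 375 − 325 = 50.

50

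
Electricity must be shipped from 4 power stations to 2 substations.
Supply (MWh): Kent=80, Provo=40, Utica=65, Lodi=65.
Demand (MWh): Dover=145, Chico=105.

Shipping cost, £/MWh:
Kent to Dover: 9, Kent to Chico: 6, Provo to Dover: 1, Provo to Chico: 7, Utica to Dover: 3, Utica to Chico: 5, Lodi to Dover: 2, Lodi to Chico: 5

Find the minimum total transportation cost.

895

One minimum-cost allocation:
  Kent–Chico: 80 MWh
  Provo–Dover: 40 MWh
  Utica–Dover: 40 MWh
  Utica–Chico: 25 MWh
  Lodi–Dover: 65 MWh
Total cost = £895.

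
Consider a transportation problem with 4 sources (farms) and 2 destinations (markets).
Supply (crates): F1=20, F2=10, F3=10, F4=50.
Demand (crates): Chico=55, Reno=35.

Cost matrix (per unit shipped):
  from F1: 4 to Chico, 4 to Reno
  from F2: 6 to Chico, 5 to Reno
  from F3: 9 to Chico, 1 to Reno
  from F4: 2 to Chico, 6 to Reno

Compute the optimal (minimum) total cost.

A cheapest plan:
  F1→Chico: 5 × 4 = 20
  F1→Reno: 15 × 4 = 60
  F2→Reno: 10 × 5 = 50
  F3→Reno: 10 × 1 = 10
  F4→Chico: 50 × 2 = 100
Total = 20 + 60 + 50 + 10 + 100 = 240.
(Supply check: F1 ships 20; F2 ships 10; F3 ships 10; F4 ships 50.)

240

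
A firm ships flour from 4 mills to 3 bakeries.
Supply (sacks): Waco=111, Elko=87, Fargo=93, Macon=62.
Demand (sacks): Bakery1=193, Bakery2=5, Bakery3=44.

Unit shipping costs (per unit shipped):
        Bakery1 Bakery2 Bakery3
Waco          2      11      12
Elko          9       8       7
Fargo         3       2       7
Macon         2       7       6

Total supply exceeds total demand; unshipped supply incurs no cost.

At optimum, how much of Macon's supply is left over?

0

An optimal plan:
  Waco→Bakery1: 111 × 2 = 222
  Fargo→Bakery1: 20 × 3 = 60
  Fargo→Bakery2: 5 × 2 = 10
  Fargo→Bakery3: 44 × 7 = 308
  Macon→Bakery1: 62 × 2 = 124
Total cost = 724.
Macon ships 62 of its 62, leaving 0.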